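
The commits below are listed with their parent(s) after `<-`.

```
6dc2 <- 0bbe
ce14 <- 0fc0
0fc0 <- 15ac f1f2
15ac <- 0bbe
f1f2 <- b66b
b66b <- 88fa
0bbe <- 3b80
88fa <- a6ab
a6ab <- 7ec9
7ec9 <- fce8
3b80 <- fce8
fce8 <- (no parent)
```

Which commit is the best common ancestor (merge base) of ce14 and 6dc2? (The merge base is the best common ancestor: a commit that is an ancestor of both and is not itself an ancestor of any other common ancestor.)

Ancestors of ce14: {0bbe, 0fc0, 15ac, 3b80, 7ec9, 88fa, a6ab, b66b, ce14, f1f2, fce8}.
Ancestors of 6dc2: {0bbe, 3b80, 6dc2, fce8}.
Common ancestors: {0bbe, 3b80, fce8}.
Among these, 0bbe is not an ancestor of any other common ancestor — it is the merge base.

0bbe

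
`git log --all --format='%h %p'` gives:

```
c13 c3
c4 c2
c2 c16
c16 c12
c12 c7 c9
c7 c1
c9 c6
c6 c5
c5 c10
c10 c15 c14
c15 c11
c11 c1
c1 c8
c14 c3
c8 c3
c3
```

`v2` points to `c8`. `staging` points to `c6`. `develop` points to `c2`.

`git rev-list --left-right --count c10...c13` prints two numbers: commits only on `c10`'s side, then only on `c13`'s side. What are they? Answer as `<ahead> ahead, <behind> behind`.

Reachable from c10: {c1, c10, c11, c14, c15, c3, c8}.
Reachable from c13: {c13, c3}.
Only in c10's history (ahead): {c1, c10, c11, c14, c15, c8} — 6.
Only in c13's history (behind): {c13} — 1.

6 ahead, 1 behind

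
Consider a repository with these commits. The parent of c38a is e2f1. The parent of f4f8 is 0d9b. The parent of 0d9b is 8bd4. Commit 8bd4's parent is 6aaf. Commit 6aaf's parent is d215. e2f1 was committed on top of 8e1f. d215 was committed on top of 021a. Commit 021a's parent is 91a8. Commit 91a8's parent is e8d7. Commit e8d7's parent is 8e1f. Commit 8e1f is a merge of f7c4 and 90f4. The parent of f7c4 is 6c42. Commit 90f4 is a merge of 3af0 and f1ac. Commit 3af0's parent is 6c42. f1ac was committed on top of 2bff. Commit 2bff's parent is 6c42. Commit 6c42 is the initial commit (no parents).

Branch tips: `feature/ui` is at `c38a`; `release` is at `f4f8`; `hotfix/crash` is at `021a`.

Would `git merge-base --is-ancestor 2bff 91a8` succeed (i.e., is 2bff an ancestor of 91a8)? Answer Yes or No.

Yes

Ancestors of 91a8 (commits reachable by following parents): {2bff, 3af0, 6c42, 8e1f, 90f4, 91a8, e8d7, f1ac, f7c4}.
2bff is in that set, so it is an ancestor of 91a8.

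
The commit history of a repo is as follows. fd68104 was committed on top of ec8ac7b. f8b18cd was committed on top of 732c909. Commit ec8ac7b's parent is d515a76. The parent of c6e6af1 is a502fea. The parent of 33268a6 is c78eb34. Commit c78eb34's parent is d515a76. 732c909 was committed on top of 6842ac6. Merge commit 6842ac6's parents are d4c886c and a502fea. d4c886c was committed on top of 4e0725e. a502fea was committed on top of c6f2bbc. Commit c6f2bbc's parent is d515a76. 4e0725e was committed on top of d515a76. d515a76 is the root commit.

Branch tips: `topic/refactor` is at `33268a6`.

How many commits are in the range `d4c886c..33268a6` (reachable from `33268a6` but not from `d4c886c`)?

Reachable from 33268a6: {33268a6, c78eb34, d515a76}.
Reachable from d4c886c: {4e0725e, d4c886c, d515a76}.
In 33268a6's history but not d4c886c's: {33268a6, c78eb34} — 2 commits.

2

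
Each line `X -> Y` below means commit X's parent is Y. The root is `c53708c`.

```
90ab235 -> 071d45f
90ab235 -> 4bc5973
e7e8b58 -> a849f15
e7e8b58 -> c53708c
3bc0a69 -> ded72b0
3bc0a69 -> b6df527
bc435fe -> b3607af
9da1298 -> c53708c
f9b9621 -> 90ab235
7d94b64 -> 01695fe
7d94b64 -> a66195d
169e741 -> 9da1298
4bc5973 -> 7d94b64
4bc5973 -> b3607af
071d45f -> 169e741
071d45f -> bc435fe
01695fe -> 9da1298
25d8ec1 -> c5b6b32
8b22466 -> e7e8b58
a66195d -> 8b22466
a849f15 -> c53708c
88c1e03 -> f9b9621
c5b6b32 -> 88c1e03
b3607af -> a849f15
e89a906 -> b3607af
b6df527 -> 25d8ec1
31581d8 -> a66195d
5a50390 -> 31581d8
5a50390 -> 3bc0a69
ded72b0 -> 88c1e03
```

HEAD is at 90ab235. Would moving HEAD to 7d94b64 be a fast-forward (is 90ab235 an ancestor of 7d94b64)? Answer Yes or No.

No

A fast-forward from 90ab235 to 7d94b64 is possible iff 90ab235 is an ancestor of 7d94b64.
Ancestors of 7d94b64: {01695fe, 7d94b64, 8b22466, 9da1298, a66195d, a849f15, c53708c, e7e8b58}.
90ab235 is not among them, so fast-forward is not possible.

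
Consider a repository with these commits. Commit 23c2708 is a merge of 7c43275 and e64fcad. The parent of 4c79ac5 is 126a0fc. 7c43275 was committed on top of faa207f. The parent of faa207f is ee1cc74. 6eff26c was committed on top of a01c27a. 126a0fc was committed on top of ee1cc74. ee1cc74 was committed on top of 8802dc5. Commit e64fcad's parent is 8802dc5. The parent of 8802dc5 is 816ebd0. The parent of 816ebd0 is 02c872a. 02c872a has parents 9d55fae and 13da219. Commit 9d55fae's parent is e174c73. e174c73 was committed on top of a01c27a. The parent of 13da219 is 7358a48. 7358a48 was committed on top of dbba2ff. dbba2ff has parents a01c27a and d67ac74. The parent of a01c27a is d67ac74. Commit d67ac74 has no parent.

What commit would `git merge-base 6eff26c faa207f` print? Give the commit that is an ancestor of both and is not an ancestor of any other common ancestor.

Ancestors of 6eff26c: {6eff26c, a01c27a, d67ac74}.
Ancestors of faa207f: {02c872a, 13da219, 7358a48, 816ebd0, 8802dc5, 9d55fae, a01c27a, d67ac74, dbba2ff, e174c73, ee1cc74, faa207f}.
Common ancestors: {a01c27a, d67ac74}.
Among these, a01c27a is not an ancestor of any other common ancestor — it is the merge base.

a01c27a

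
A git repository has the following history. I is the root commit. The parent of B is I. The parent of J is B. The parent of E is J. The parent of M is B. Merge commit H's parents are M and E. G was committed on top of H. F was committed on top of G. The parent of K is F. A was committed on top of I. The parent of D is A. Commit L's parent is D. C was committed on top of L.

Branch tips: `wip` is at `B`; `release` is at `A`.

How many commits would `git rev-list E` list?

Walking parent pointers from E: reachable set = {B, E, I, J}.
That is 4 commits.

4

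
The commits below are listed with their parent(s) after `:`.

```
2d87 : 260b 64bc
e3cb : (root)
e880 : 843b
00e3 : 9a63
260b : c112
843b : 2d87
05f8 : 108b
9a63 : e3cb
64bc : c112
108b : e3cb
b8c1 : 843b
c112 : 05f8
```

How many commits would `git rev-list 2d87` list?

7

Walking parent pointers from 2d87: reachable set = {05f8, 108b, 260b, 2d87, 64bc, c112, e3cb}.
That is 7 commits.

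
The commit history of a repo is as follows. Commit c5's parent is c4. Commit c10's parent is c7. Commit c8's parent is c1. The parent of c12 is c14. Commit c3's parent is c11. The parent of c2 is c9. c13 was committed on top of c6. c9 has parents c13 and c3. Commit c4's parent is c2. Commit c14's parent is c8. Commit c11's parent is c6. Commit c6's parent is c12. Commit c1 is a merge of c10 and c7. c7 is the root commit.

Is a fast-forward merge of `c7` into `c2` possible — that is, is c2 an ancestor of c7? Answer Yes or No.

No

A fast-forward from c2 to c7 is possible iff c2 is an ancestor of c7.
Ancestors of c7: {c7}.
c2 is not among them, so fast-forward is not possible.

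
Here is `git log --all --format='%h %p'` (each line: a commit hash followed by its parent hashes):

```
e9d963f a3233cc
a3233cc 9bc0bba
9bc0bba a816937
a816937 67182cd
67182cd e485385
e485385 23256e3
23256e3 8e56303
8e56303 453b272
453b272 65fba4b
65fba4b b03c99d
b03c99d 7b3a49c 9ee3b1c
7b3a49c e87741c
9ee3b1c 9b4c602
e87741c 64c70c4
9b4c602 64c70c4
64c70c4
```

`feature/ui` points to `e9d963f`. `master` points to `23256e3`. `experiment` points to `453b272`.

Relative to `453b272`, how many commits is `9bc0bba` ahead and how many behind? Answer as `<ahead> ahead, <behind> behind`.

6 ahead, 0 behind

Reachable from 9bc0bba: {23256e3, 453b272, 64c70c4, 65fba4b, 67182cd, 7b3a49c, 8e56303, 9b4c602, 9bc0bba, 9ee3b1c, a816937, b03c99d, e485385, e87741c}.
Reachable from 453b272: {453b272, 64c70c4, 65fba4b, 7b3a49c, 9b4c602, 9ee3b1c, b03c99d, e87741c}.
Only in 9bc0bba's history (ahead): {23256e3, 67182cd, 8e56303, 9bc0bba, a816937, e485385} — 6.
Only in 453b272's history (behind): {} — 0.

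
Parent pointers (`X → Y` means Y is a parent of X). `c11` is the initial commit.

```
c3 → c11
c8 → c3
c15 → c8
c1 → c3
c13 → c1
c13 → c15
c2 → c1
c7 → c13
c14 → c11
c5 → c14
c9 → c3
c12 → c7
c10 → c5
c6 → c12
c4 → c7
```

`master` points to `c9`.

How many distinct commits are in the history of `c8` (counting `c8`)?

Walking parent pointers from c8: reachable set = {c11, c3, c8}.
That is 3 commits.

3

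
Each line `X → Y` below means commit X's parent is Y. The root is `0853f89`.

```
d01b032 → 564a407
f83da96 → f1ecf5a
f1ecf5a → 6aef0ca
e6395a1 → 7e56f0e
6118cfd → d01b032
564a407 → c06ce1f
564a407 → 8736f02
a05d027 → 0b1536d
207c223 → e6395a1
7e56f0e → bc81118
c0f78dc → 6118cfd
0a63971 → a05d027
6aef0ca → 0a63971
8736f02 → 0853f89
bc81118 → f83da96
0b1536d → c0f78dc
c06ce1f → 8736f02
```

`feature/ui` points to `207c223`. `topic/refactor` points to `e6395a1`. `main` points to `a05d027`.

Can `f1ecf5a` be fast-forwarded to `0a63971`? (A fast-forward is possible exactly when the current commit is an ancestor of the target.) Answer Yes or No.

No

A fast-forward from f1ecf5a to 0a63971 is possible iff f1ecf5a is an ancestor of 0a63971.
Ancestors of 0a63971: {0853f89, 0a63971, 0b1536d, 564a407, 6118cfd, 8736f02, a05d027, c06ce1f, c0f78dc, d01b032}.
f1ecf5a is not among them, so fast-forward is not possible.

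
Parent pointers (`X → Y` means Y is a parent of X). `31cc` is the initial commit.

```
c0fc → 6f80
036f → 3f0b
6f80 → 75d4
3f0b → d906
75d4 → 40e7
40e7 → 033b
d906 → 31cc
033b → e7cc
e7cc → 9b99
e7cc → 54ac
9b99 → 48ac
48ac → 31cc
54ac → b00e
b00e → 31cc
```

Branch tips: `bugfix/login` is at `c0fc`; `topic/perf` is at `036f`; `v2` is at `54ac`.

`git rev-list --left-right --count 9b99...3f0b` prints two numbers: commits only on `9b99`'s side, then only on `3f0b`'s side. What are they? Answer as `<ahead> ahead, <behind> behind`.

Reachable from 9b99: {31cc, 48ac, 9b99}.
Reachable from 3f0b: {31cc, 3f0b, d906}.
Only in 9b99's history (ahead): {48ac, 9b99} — 2.
Only in 3f0b's history (behind): {3f0b, d906} — 2.

2 ahead, 2 behind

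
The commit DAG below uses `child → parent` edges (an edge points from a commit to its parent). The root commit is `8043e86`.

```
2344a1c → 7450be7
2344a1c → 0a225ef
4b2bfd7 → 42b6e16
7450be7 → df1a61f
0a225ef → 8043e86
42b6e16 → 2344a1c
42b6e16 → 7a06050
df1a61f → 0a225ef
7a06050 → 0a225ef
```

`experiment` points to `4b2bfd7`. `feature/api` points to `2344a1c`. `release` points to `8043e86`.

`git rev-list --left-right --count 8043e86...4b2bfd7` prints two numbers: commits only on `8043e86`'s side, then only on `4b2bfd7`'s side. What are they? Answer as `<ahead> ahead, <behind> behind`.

Reachable from 8043e86: {8043e86}.
Reachable from 4b2bfd7: {0a225ef, 2344a1c, 42b6e16, 4b2bfd7, 7450be7, 7a06050, 8043e86, df1a61f}.
Only in 8043e86's history (ahead): {} — 0.
Only in 4b2bfd7's history (behind): {0a225ef, 2344a1c, 42b6e16, 4b2bfd7, 7450be7, 7a06050, df1a61f} — 7.

0 ahead, 7 behind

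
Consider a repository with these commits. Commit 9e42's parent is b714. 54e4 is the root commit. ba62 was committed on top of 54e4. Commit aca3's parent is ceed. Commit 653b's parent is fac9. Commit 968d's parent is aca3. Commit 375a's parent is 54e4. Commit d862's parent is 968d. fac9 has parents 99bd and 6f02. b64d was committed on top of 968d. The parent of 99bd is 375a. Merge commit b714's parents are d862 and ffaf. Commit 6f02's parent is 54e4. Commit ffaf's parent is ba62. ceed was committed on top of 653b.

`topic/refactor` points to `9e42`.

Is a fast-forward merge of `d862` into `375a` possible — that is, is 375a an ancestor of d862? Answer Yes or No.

A fast-forward from 375a to d862 is possible iff 375a is an ancestor of d862.
Ancestors of d862: {375a, 54e4, 653b, 6f02, 968d, 99bd, aca3, ceed, d862, fac9}.
375a is among them, so fast-forward is possible.

Yes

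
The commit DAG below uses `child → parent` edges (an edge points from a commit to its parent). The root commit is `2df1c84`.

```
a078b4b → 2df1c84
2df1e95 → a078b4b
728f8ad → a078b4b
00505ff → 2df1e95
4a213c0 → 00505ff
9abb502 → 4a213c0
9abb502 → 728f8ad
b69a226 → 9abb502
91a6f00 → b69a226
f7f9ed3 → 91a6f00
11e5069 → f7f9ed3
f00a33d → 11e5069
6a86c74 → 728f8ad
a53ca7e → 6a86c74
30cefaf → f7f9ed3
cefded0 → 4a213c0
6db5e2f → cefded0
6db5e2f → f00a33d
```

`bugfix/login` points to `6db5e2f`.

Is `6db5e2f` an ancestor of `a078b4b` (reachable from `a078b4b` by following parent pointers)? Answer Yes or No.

Ancestors of a078b4b: {2df1c84, a078b4b}.
6db5e2f is not in that set, so it is not an ancestor of a078b4b.

No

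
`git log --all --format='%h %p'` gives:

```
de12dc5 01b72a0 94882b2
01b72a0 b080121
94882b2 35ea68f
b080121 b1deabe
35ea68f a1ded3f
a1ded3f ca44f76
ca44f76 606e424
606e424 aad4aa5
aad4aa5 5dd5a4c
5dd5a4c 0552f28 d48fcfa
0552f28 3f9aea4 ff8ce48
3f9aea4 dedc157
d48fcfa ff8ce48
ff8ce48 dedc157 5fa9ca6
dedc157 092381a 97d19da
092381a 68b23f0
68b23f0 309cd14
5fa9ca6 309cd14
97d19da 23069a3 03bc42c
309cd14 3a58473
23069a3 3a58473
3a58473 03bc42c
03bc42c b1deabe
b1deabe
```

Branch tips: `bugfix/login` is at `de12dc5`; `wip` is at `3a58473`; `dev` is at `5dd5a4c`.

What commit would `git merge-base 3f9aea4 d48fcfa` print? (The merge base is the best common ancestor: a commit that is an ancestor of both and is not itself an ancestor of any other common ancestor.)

Ancestors of 3f9aea4: {03bc42c, 092381a, 23069a3, 309cd14, 3a58473, 3f9aea4, 68b23f0, 97d19da, b1deabe, dedc157}.
Ancestors of d48fcfa: {03bc42c, 092381a, 23069a3, 309cd14, 3a58473, 5fa9ca6, 68b23f0, 97d19da, b1deabe, d48fcfa, dedc157, ff8ce48}.
Common ancestors: {03bc42c, 092381a, 23069a3, 309cd14, 3a58473, 68b23f0, 97d19da, b1deabe, dedc157}.
Among these, dedc157 is not an ancestor of any other common ancestor — it is the merge base.

dedc157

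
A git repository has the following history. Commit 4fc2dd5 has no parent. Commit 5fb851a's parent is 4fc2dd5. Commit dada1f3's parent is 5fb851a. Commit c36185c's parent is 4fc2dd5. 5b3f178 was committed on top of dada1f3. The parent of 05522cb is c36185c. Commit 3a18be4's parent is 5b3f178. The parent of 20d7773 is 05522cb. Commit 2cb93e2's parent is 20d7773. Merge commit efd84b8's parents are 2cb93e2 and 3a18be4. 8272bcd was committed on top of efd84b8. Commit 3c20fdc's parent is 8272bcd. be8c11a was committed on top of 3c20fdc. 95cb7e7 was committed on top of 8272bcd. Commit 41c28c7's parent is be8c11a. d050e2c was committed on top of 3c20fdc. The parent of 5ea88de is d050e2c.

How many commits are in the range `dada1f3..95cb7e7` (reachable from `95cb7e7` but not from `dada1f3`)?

9

Reachable from 95cb7e7: {05522cb, 20d7773, 2cb93e2, 3a18be4, 4fc2dd5, 5b3f178, 5fb851a, 8272bcd, 95cb7e7, c36185c, dada1f3, efd84b8}.
Reachable from dada1f3: {4fc2dd5, 5fb851a, dada1f3}.
In 95cb7e7's history but not dada1f3's: {05522cb, 20d7773, 2cb93e2, 3a18be4, 5b3f178, 8272bcd, 95cb7e7, c36185c, efd84b8} — 9 commits.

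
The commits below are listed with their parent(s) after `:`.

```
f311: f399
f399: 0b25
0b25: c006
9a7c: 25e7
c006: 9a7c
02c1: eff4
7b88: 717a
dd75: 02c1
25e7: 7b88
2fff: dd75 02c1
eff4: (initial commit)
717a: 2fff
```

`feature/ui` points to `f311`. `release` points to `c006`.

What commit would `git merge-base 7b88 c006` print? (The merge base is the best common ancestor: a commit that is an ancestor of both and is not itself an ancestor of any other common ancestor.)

7b88

Ancestors of 7b88: {02c1, 2fff, 717a, 7b88, dd75, eff4}.
Ancestors of c006: {02c1, 25e7, 2fff, 717a, 7b88, 9a7c, c006, dd75, eff4}.
Common ancestors: {02c1, 2fff, 717a, 7b88, dd75, eff4}.
Among these, 7b88 is not an ancestor of any other common ancestor — it is the merge base.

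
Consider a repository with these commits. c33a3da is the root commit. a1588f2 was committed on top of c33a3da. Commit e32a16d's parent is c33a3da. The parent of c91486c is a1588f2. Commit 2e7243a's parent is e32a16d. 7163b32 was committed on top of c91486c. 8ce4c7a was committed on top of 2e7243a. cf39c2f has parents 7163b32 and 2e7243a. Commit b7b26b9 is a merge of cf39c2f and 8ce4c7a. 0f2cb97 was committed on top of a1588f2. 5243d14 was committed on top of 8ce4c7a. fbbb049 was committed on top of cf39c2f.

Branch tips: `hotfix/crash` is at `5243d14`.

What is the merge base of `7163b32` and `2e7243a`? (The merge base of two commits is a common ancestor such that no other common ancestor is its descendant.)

c33a3da

Ancestors of 7163b32: {7163b32, a1588f2, c33a3da, c91486c}.
Ancestors of 2e7243a: {2e7243a, c33a3da, e32a16d}.
Common ancestors: {c33a3da}.
The only common ancestor is c33a3da, so it is the merge base.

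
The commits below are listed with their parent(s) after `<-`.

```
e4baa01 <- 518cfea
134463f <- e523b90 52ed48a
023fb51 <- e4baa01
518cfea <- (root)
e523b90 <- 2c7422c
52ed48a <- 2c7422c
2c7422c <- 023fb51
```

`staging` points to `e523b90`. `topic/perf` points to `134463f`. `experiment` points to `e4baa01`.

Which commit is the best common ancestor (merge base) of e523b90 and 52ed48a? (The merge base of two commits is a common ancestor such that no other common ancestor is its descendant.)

2c7422c

Ancestors of e523b90: {023fb51, 2c7422c, 518cfea, e4baa01, e523b90}.
Ancestors of 52ed48a: {023fb51, 2c7422c, 518cfea, 52ed48a, e4baa01}.
Common ancestors: {023fb51, 2c7422c, 518cfea, e4baa01}.
Among these, 2c7422c is not an ancestor of any other common ancestor — it is the merge base.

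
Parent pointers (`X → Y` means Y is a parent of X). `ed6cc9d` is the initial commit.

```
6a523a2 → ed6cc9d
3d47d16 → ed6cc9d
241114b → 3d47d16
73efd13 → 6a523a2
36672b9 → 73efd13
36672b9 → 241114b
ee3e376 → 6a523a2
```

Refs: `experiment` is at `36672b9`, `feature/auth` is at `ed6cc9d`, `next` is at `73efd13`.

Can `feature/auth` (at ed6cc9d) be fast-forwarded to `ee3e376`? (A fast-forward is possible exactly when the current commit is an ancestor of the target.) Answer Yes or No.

A fast-forward from ed6cc9d to ee3e376 is possible iff ed6cc9d is an ancestor of ee3e376.
Ancestors of ee3e376: {6a523a2, ed6cc9d, ee3e376}.
ed6cc9d is among them, so fast-forward is possible.

Yes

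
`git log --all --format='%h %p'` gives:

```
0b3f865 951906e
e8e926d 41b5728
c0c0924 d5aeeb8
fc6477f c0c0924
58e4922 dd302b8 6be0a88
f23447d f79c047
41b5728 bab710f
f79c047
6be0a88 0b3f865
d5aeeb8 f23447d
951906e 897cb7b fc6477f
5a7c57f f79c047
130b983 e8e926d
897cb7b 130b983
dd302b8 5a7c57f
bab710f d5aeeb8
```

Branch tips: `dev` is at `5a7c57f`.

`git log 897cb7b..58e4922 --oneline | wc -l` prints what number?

8

Reachable from 58e4922: {0b3f865, 130b983, 41b5728, 58e4922, 5a7c57f, 6be0a88, 897cb7b, 951906e, bab710f, c0c0924, d5aeeb8, dd302b8, e8e926d, f23447d, f79c047, fc6477f}.
Reachable from 897cb7b: {130b983, 41b5728, 897cb7b, bab710f, d5aeeb8, e8e926d, f23447d, f79c047}.
In 58e4922's history but not 897cb7b's: {0b3f865, 58e4922, 5a7c57f, 6be0a88, 951906e, c0c0924, dd302b8, fc6477f} — 8 commits.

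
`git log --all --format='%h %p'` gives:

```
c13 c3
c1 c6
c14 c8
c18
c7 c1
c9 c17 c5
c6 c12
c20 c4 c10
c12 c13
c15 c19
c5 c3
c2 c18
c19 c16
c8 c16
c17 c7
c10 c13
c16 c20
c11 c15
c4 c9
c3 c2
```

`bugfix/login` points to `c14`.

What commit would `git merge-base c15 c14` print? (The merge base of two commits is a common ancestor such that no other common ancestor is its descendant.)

c16

Ancestors of c15: {c1, c10, c12, c13, c15, c16, c17, c18, c19, c2, c20, c3, c4, c5, c6, c7, c9}.
Ancestors of c14: {c1, c10, c12, c13, c14, c16, c17, c18, c2, c20, c3, c4, c5, c6, c7, c8, c9}.
Common ancestors: {c1, c10, c12, c13, c16, c17, c18, c2, c20, c3, c4, c5, c6, c7, c9}.
Among these, c16 is not an ancestor of any other common ancestor — it is the merge base.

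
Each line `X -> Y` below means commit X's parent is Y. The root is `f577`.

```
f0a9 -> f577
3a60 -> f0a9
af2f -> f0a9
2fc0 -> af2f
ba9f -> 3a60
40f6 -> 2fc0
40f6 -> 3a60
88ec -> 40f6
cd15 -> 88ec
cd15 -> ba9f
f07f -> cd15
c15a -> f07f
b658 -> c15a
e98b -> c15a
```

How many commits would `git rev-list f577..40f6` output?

Reachable from 40f6: {2fc0, 3a60, 40f6, af2f, f0a9, f577}.
Reachable from f577: {f577}.
In 40f6's history but not f577's: {2fc0, 3a60, 40f6, af2f, f0a9} — 5 commits.

5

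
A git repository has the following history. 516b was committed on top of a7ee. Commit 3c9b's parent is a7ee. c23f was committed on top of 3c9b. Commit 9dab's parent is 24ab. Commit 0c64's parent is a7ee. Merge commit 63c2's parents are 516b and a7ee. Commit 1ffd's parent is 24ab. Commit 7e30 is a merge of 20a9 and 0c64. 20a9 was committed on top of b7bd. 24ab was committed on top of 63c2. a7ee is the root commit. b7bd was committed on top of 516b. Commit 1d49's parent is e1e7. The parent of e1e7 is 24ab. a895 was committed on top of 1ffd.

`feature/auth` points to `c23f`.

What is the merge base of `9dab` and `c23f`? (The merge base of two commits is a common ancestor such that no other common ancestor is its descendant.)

Ancestors of 9dab: {24ab, 516b, 63c2, 9dab, a7ee}.
Ancestors of c23f: {3c9b, a7ee, c23f}.
Common ancestors: {a7ee}.
The only common ancestor is a7ee, so it is the merge base.

a7ee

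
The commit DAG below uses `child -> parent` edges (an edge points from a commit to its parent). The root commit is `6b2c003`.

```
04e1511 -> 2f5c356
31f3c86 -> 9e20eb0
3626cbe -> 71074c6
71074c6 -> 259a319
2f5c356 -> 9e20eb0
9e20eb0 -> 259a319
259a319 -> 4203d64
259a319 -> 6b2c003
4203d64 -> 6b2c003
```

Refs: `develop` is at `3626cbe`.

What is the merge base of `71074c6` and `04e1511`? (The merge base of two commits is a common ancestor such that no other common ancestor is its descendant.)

Ancestors of 71074c6: {259a319, 4203d64, 6b2c003, 71074c6}.
Ancestors of 04e1511: {04e1511, 259a319, 2f5c356, 4203d64, 6b2c003, 9e20eb0}.
Common ancestors: {259a319, 4203d64, 6b2c003}.
Among these, 259a319 is not an ancestor of any other common ancestor — it is the merge base.

259a319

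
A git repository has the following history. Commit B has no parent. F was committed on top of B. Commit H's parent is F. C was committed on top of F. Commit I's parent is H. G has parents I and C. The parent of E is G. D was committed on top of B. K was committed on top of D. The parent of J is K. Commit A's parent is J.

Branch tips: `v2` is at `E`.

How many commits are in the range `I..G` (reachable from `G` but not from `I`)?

Reachable from G: {B, C, F, G, H, I}.
Reachable from I: {B, F, H, I}.
In G's history but not I's: {C, G} — 2 commits.

2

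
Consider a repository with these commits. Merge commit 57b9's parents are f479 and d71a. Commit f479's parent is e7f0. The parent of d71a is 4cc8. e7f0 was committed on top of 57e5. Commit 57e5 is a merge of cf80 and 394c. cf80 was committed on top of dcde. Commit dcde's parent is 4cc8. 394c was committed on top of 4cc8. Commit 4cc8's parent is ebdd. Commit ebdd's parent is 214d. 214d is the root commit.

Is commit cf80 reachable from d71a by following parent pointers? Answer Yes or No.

No

Ancestors of d71a: {214d, 4cc8, d71a, ebdd}.
cf80 is not in that set, so it is not an ancestor of d71a.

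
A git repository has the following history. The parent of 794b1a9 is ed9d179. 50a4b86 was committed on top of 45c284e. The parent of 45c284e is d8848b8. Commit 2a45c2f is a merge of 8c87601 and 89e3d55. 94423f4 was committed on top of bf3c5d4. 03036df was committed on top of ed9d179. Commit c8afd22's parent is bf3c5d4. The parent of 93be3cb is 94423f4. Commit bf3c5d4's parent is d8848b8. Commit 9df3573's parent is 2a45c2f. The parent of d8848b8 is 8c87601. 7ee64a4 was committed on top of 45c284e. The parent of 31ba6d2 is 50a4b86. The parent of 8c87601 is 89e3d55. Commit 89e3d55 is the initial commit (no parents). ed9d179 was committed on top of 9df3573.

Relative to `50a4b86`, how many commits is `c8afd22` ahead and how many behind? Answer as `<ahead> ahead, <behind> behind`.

2 ahead, 2 behind

Reachable from c8afd22: {89e3d55, 8c87601, bf3c5d4, c8afd22, d8848b8}.
Reachable from 50a4b86: {45c284e, 50a4b86, 89e3d55, 8c87601, d8848b8}.
Only in c8afd22's history (ahead): {bf3c5d4, c8afd22} — 2.
Only in 50a4b86's history (behind): {45c284e, 50a4b86} — 2.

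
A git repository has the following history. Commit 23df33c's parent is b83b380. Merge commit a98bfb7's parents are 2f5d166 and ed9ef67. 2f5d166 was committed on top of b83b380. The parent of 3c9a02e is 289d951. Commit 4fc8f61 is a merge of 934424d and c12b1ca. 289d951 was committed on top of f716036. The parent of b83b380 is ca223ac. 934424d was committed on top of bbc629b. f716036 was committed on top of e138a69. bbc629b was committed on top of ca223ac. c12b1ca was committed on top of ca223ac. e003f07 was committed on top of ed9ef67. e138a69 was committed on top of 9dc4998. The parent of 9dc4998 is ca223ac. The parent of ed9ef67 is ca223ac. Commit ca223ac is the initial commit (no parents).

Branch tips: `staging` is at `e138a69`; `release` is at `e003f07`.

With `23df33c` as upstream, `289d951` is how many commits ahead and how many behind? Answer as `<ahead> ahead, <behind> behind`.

Reachable from 289d951: {289d951, 9dc4998, ca223ac, e138a69, f716036}.
Reachable from 23df33c: {23df33c, b83b380, ca223ac}.
Only in 289d951's history (ahead): {289d951, 9dc4998, e138a69, f716036} — 4.
Only in 23df33c's history (behind): {23df33c, b83b380} — 2.

4 ahead, 2 behind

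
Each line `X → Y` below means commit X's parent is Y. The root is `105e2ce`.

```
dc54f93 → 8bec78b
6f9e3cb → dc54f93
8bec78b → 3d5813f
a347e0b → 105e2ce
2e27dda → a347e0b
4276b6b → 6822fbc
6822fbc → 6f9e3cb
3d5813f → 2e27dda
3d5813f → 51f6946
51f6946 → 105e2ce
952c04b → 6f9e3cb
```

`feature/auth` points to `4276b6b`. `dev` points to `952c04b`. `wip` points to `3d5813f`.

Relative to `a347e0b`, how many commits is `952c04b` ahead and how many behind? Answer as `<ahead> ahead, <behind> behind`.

Reachable from 952c04b: {105e2ce, 2e27dda, 3d5813f, 51f6946, 6f9e3cb, 8bec78b, 952c04b, a347e0b, dc54f93}.
Reachable from a347e0b: {105e2ce, a347e0b}.
Only in 952c04b's history (ahead): {2e27dda, 3d5813f, 51f6946, 6f9e3cb, 8bec78b, 952c04b, dc54f93} — 7.
Only in a347e0b's history (behind): {} — 0.

7 ahead, 0 behind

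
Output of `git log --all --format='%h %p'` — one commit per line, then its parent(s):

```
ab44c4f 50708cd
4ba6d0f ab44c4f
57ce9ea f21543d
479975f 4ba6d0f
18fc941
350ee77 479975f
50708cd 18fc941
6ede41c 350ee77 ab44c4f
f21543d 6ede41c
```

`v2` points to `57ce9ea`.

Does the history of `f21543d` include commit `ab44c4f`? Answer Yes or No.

Yes

Ancestors of f21543d (commits reachable by following parents): {18fc941, 350ee77, 479975f, 4ba6d0f, 50708cd, 6ede41c, ab44c4f, f21543d}.
ab44c4f is in that set, so it is an ancestor of f21543d.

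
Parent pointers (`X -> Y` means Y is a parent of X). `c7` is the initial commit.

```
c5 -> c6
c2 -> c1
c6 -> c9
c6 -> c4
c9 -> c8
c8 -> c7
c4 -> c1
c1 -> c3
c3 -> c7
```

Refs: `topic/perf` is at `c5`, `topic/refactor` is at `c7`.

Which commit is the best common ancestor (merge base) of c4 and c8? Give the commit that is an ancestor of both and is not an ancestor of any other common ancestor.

c7

Ancestors of c4: {c1, c3, c4, c7}.
Ancestors of c8: {c7, c8}.
Common ancestors: {c7}.
The only common ancestor is c7, so it is the merge base.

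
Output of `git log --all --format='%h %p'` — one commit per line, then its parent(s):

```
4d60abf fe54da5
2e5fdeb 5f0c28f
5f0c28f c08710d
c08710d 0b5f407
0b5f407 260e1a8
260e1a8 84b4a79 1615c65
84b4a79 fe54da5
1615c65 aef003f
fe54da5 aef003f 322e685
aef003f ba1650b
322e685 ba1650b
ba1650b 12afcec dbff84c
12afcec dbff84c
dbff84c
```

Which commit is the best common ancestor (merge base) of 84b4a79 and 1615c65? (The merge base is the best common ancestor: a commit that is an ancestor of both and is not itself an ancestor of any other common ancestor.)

aef003f

Ancestors of 84b4a79: {12afcec, 322e685, 84b4a79, aef003f, ba1650b, dbff84c, fe54da5}.
Ancestors of 1615c65: {12afcec, 1615c65, aef003f, ba1650b, dbff84c}.
Common ancestors: {12afcec, aef003f, ba1650b, dbff84c}.
Among these, aef003f is not an ancestor of any other common ancestor — it is the merge base.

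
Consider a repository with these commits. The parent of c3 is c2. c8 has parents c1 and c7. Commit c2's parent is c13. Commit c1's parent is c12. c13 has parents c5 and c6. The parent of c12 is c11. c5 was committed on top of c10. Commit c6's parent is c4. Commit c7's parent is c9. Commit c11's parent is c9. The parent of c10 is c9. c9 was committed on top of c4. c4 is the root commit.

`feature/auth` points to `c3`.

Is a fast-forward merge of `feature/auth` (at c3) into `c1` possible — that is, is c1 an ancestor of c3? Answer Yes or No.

A fast-forward from c1 to c3 is possible iff c1 is an ancestor of c3.
Ancestors of c3: {c10, c13, c2, c3, c4, c5, c6, c9}.
c1 is not among them, so fast-forward is not possible.

No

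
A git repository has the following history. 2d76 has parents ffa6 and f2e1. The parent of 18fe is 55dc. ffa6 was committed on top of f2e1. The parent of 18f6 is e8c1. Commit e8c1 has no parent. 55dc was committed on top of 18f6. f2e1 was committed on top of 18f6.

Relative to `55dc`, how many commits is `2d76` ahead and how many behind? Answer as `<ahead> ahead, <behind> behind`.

3 ahead, 1 behind

Reachable from 2d76: {18f6, 2d76, e8c1, f2e1, ffa6}.
Reachable from 55dc: {18f6, 55dc, e8c1}.
Only in 2d76's history (ahead): {2d76, f2e1, ffa6} — 3.
Only in 55dc's history (behind): {55dc} — 1.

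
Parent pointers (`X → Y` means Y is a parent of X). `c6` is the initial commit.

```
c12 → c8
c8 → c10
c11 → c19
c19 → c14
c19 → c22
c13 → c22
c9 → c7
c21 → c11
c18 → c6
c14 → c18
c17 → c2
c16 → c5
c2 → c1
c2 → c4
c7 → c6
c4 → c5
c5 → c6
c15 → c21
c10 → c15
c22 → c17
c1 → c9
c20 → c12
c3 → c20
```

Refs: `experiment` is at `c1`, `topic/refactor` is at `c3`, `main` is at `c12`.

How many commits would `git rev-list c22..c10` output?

Reachable from c10: {c1, c10, c11, c14, c15, c17, c18, c19, c2, c21, c22, c4, c5, c6, c7, c9}.
Reachable from c22: {c1, c17, c2, c22, c4, c5, c6, c7, c9}.
In c10's history but not c22's: {c10, c11, c14, c15, c18, c19, c21} — 7 commits.

7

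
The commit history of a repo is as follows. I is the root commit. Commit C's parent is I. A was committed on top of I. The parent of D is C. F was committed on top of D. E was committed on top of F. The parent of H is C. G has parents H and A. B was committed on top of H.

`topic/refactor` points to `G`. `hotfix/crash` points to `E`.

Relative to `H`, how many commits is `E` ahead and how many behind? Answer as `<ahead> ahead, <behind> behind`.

Reachable from E: {C, D, E, F, I}.
Reachable from H: {C, H, I}.
Only in E's history (ahead): {D, E, F} — 3.
Only in H's history (behind): {H} — 1.

3 ahead, 1 behind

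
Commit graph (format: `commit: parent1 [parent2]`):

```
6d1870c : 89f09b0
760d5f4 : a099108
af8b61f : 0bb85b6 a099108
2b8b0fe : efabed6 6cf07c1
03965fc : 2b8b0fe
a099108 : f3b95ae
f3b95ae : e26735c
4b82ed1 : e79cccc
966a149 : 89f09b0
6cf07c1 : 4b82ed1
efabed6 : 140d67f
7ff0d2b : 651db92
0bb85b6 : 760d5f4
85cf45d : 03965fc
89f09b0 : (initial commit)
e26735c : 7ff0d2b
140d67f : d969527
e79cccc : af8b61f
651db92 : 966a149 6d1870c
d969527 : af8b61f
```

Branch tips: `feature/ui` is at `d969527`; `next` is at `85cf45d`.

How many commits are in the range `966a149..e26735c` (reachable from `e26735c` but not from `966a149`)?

4

Reachable from e26735c: {651db92, 6d1870c, 7ff0d2b, 89f09b0, 966a149, e26735c}.
Reachable from 966a149: {89f09b0, 966a149}.
In e26735c's history but not 966a149's: {651db92, 6d1870c, 7ff0d2b, e26735c} — 4 commits.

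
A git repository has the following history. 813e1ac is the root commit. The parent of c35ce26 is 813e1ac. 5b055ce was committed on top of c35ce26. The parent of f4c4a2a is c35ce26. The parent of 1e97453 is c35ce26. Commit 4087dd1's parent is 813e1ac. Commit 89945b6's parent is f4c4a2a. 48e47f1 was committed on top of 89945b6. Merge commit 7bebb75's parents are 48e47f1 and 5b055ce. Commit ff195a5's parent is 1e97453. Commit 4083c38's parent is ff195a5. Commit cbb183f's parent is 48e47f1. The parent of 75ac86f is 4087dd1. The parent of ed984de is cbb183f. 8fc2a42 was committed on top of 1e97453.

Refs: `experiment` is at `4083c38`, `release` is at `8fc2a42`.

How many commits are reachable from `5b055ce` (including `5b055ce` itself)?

3

Walking parent pointers from 5b055ce: reachable set = {5b055ce, 813e1ac, c35ce26}.
That is 3 commits.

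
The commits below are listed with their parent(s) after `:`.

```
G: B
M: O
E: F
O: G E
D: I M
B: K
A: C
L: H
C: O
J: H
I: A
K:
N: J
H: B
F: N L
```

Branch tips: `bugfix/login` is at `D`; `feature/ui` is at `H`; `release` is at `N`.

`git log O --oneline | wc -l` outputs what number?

Walking parent pointers from O: reachable set = {B, E, F, G, H, J, K, L, N, O}.
That is 10 commits.

10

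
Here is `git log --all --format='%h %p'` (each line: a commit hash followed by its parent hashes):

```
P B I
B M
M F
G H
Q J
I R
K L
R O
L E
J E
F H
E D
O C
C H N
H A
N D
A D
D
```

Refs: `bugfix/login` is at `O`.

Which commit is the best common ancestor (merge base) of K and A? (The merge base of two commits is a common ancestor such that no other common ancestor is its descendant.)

Ancestors of K: {D, E, K, L}.
Ancestors of A: {A, D}.
Common ancestors: {D}.
The only common ancestor is D, so it is the merge base.

D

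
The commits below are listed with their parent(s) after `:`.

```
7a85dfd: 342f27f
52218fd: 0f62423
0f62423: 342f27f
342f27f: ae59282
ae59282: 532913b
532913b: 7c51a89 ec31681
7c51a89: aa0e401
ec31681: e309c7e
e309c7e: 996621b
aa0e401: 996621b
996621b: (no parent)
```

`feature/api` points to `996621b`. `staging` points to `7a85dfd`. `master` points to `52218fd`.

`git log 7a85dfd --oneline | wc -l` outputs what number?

Walking parent pointers from 7a85dfd: reachable set = {342f27f, 532913b, 7a85dfd, 7c51a89, 996621b, aa0e401, ae59282, e309c7e, ec31681}.
That is 9 commits.

9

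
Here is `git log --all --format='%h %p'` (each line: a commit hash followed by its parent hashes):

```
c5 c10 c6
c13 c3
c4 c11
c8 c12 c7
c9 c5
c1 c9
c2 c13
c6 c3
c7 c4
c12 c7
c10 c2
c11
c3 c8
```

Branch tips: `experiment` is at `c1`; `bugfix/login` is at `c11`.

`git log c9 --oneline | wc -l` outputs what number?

Walking parent pointers from c9: reachable set = {c10, c11, c12, c13, c2, c3, c4, c5, c6, c7, c8, c9}.
That is 12 commits.

12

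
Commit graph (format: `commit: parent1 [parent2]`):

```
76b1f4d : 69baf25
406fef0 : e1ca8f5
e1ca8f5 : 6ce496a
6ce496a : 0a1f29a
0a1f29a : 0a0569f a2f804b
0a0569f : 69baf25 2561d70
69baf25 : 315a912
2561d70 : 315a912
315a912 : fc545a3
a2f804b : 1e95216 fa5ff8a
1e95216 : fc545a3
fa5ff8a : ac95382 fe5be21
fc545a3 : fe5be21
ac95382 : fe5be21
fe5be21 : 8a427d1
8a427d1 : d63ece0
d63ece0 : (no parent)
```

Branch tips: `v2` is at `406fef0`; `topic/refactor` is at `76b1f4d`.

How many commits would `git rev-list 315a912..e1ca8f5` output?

Reachable from e1ca8f5: {0a0569f, 0a1f29a, 1e95216, 2561d70, 315a912, 69baf25, 6ce496a, 8a427d1, a2f804b, ac95382, d63ece0, e1ca8f5, fa5ff8a, fc545a3, fe5be21}.
Reachable from 315a912: {315a912, 8a427d1, d63ece0, fc545a3, fe5be21}.
In e1ca8f5's history but not 315a912's: {0a0569f, 0a1f29a, 1e95216, 2561d70, 69baf25, 6ce496a, a2f804b, ac95382, e1ca8f5, fa5ff8a} — 10 commits.

10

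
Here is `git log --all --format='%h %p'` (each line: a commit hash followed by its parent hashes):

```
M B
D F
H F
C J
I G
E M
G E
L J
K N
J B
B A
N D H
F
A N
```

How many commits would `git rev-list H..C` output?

6

Reachable from C: {A, B, C, D, F, H, J, N}.
Reachable from H: {F, H}.
In C's history but not H's: {A, B, C, D, J, N} — 6 commits.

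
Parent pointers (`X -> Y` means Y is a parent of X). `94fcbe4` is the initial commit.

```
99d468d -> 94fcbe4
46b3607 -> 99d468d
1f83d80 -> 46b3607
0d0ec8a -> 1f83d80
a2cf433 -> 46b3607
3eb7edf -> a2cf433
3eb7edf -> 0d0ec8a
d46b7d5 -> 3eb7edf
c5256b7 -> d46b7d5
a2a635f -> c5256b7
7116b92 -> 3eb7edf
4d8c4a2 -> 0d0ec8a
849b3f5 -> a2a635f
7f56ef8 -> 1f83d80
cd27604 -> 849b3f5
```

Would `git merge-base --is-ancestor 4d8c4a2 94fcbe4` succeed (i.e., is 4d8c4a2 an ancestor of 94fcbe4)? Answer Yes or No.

No

Ancestors of 94fcbe4: {94fcbe4}.
4d8c4a2 is not in that set, so it is not an ancestor of 94fcbe4.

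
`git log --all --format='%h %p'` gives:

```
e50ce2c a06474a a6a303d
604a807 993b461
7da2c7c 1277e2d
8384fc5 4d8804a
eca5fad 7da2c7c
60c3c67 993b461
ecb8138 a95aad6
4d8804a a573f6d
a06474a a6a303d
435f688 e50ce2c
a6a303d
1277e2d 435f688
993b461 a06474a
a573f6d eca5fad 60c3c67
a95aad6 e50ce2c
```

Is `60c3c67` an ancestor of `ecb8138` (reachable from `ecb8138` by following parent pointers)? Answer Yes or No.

No

Ancestors of ecb8138: {a06474a, a6a303d, a95aad6, e50ce2c, ecb8138}.
60c3c67 is not in that set, so it is not an ancestor of ecb8138.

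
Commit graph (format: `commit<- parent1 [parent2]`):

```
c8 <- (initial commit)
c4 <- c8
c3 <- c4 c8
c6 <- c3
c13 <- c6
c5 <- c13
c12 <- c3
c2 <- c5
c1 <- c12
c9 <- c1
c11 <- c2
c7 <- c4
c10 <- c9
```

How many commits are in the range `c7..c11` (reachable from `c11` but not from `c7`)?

6

Reachable from c11: {c11, c13, c2, c3, c4, c5, c6, c8}.
Reachable from c7: {c4, c7, c8}.
In c11's history but not c7's: {c11, c13, c2, c3, c5, c6} — 6 commits.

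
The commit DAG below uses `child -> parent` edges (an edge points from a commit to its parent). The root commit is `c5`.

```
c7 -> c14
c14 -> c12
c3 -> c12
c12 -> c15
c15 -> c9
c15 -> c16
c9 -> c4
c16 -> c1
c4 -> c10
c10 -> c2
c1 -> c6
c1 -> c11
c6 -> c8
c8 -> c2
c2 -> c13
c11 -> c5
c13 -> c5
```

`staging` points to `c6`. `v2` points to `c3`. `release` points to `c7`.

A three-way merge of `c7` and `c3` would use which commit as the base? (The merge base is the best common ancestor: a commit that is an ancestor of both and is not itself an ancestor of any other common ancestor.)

c12

Ancestors of c7: {c1, c10, c11, c12, c13, c14, c15, c16, c2, c4, c5, c6, c7, c8, c9}.
Ancestors of c3: {c1, c10, c11, c12, c13, c15, c16, c2, c3, c4, c5, c6, c8, c9}.
Common ancestors: {c1, c10, c11, c12, c13, c15, c16, c2, c4, c5, c6, c8, c9}.
Among these, c12 is not an ancestor of any other common ancestor — it is the merge base.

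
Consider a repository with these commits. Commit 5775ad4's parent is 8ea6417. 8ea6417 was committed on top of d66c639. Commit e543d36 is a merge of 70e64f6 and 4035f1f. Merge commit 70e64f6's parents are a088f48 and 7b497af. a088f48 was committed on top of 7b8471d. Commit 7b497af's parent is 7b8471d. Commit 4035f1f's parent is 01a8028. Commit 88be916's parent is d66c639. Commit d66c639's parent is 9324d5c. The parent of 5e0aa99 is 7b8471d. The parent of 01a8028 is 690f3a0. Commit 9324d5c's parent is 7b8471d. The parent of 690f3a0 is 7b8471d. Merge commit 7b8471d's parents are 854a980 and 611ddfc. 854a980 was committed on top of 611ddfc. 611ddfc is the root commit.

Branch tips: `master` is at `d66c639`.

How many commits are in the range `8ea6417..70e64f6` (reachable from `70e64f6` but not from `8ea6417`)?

Reachable from 70e64f6: {611ddfc, 70e64f6, 7b497af, 7b8471d, 854a980, a088f48}.
Reachable from 8ea6417: {611ddfc, 7b8471d, 854a980, 8ea6417, 9324d5c, d66c639}.
In 70e64f6's history but not 8ea6417's: {70e64f6, 7b497af, a088f48} — 3 commits.

3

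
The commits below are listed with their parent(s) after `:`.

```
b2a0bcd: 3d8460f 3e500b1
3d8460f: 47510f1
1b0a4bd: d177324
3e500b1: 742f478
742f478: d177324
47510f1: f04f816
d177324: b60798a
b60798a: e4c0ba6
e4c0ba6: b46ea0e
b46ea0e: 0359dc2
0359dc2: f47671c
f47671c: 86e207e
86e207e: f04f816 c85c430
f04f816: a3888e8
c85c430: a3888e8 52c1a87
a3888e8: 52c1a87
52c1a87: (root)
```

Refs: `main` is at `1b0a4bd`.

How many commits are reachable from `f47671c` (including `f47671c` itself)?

6

Walking parent pointers from f47671c: reachable set = {52c1a87, 86e207e, a3888e8, c85c430, f04f816, f47671c}.
That is 6 commits.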